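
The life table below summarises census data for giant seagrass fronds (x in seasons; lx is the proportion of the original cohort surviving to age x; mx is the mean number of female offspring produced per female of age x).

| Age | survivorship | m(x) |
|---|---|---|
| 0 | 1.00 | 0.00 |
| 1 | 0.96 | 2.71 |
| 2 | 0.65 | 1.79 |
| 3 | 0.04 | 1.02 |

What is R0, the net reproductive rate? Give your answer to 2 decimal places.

lx·mx by age: 0, 2.6016, 1.1635, 0.0408
R0 = Σ lx·mx = 3.8059 → 3.81

3.81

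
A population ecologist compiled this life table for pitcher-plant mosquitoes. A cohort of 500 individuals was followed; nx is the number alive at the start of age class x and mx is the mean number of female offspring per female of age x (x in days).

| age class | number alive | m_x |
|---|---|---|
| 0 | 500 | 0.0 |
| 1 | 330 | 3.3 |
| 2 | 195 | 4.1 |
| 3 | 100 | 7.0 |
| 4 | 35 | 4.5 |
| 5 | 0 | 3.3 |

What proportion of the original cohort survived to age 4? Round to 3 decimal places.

0.070

l_4 = n_4/n_0 = 35/500 = 0.07 → 0.070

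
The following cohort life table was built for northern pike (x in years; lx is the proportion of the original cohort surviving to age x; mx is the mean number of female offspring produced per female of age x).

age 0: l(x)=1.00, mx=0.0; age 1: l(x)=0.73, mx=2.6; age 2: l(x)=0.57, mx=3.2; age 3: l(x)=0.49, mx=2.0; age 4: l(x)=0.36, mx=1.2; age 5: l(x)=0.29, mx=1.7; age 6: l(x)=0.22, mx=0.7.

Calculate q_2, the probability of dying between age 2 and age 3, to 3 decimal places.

q_2 = (l_2 − l_3) / l_2 = (0.57 − 0.49) / 0.57
     = 0.08 / 0.57 = 0.140351… → 0.140

0.140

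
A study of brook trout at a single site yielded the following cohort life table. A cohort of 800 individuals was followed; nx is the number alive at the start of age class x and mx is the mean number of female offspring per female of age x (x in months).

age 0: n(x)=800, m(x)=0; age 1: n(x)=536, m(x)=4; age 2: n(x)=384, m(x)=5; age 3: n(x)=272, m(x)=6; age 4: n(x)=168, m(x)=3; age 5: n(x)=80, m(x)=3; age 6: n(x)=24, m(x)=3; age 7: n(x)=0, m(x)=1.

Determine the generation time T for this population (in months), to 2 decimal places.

2.23

lx = nx/n0 = nx/800: 1, 0.67, 0.48, 0.34, 0.21, 0.1, 0.03, 0
lx·mx: 0, 2.68, 2.4, 2.04, 0.63, 0.3, 0.09, 0 → R0 = 8.14
x·lx·mx: 0, 2.68, 4.8, 6.12, 2.52, 1.5, 0.54, 0 → Σ = 18.16
T = 18.16 / 8.14 = 2.230958… → 2.23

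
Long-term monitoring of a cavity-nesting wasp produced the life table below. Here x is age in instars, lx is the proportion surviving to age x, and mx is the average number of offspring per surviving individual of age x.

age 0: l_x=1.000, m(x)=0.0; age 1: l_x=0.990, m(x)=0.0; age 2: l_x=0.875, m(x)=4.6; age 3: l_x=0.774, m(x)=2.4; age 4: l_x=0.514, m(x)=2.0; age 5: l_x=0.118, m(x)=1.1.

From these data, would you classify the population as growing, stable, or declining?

growing

R0 = Σ lx·mx = 0 + 0 + 4.025 + 1.8576 + 1.028 + 0.1298 = 7.0404
R0 > 1, so the population is growing.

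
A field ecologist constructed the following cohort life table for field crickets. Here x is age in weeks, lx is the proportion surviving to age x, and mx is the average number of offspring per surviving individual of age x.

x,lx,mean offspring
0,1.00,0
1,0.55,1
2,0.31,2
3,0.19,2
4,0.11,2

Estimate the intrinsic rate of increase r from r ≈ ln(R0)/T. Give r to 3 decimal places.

0.265

R0 = Σ lx·mx = 0 + 0.55 + 0.62 + 0.38 + 0.22 = 1.77
Σ x·lx·mx = 3.81; T = 3.81/1.77 = 2.15254…
r ≈ ln(R0)/T = ln(1.77)/2.15254… = 0.26526… → 0.265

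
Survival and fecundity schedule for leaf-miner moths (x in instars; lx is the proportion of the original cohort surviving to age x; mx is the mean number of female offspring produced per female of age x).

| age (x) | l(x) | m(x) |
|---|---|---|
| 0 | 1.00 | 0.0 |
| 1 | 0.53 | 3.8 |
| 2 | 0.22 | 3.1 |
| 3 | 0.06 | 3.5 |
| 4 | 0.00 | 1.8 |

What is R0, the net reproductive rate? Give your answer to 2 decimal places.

2.91

lx·mx by age: 0, 2.014, 0.682, 0.21, 0
R0 = Σ lx·mx = 2.906 → 2.91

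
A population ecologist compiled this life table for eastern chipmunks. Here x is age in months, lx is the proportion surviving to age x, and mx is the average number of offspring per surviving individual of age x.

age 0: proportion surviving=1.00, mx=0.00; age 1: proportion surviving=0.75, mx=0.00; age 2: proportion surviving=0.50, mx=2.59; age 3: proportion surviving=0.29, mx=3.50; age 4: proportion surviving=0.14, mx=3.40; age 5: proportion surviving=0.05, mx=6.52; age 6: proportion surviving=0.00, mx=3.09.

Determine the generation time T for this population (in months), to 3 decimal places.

lx·mx: 0, 0, 1.295, 1.015, 0.476, 0.326, 0 → R0 = 3.112
x·lx·mx: 0, 0, 2.59, 3.045, 1.904, 1.63, 0 → Σ = 9.169
T = 9.169 / 3.112 = 2.946337… → 2.946

2.946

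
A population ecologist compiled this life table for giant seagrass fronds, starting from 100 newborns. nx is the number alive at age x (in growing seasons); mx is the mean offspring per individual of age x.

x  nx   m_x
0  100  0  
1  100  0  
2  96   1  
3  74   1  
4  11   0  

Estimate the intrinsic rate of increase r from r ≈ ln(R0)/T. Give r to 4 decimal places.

lx = nx/n0 = nx/100: 1, 1, 0.96, 0.74, 0.11
R0 = Σ lx·mx = 0 + 0 + 0.96 + 0.74 + 0 = 1.7
Σ x·lx·mx = 4.14; T = 4.14/1.7 = 2.43529…
r ≈ ln(R0)/T = ln(1.7)/2.43529… = 0.217891… → 0.2179

0.2179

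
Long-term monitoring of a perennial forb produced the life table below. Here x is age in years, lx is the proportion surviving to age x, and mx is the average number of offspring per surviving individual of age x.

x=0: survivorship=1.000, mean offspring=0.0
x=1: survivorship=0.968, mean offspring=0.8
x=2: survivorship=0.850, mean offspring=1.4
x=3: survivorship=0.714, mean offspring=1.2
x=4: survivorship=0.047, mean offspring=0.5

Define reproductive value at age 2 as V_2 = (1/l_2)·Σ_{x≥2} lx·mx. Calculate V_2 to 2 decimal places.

2.44

lx·mx for x ≥ 2: 1.19, 0.8568, 0.0235 → sum = 2.0703
V_2 = 2.0703 / l_2 = 2.0703 / 0.85 = 2.435647… → 2.44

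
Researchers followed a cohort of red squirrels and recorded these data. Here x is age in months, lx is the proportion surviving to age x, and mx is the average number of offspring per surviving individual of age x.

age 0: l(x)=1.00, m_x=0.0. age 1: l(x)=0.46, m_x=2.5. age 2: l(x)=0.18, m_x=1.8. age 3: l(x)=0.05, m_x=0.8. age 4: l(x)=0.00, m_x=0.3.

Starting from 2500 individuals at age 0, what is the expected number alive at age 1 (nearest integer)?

Expected survivors = N0 · l_1 = 2500 × 0.46 = 1150 → 1150

1150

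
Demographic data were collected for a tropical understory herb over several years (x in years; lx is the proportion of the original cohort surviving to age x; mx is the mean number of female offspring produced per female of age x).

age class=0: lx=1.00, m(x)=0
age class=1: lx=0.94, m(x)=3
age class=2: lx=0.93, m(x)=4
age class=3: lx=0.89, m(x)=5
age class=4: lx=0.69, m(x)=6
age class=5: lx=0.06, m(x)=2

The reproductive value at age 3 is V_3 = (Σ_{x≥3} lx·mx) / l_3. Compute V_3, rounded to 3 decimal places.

9.787

lx·mx for x ≥ 3: 4.45, 4.14, 0.12 → sum = 8.71
V_3 = 8.71 / l_3 = 8.71 / 0.89 = 9.786517… → 9.787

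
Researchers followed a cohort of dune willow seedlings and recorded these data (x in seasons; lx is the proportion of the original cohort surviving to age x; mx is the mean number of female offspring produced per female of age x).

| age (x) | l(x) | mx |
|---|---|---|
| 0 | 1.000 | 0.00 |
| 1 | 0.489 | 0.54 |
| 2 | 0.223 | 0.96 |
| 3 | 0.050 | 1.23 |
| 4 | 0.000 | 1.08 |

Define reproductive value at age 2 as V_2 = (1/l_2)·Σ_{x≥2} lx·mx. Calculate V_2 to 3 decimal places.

1.236

lx·mx for x ≥ 2: 0.21408, 0.0615, 0 → sum = 0.27558
V_2 = 0.27558 / l_2 = 0.27558 / 0.223 = 1.235785… → 1.236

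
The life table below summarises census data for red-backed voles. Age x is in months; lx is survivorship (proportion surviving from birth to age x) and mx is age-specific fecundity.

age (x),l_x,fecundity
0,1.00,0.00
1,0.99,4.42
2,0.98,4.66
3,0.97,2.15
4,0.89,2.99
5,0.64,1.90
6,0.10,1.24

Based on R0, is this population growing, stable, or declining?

growing

R0 = Σ lx·mx = 0 + 4.3758 + 4.5668 + 2.0855 + 2.6611 + 1.216 + 0.124 = 15.0292
R0 > 1, so the population is growing.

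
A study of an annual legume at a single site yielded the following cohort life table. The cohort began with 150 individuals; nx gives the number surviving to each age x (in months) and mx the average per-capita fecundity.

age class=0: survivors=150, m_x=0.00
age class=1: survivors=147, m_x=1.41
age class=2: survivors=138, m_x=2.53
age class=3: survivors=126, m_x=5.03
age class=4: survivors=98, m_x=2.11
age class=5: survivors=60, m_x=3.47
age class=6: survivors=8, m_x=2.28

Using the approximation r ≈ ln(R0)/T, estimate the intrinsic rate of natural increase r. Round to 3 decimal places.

lx = nx/n0 = nx/150: 1, 0.98, 0.92, 0.84, 0.65333…, 0.4, 0.05333…
R0 = Σ lx·mx = 0 + 1.3818 + 2.3276 + 4.2252 + 1.37853… + 1.388 + 0.1216… = 10.822733…
Σ x·lx·mx = 31.896333…; T = 31.896333…/10.822733… = 2.94716…
r ≈ ln(R0)/T = ln(10.822733…)/2.94716… = 0.80812… → 0.808

0.808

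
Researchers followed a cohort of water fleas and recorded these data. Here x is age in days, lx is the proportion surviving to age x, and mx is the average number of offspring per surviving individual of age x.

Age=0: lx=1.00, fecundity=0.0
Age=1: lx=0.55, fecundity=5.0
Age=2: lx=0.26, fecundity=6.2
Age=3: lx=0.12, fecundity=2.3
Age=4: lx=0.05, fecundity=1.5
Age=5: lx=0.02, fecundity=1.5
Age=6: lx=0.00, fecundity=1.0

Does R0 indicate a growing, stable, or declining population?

R0 = Σ lx·mx = 0 + 2.75 + 1.612 + 0.276 + 0.075 + 0.03 + 0 = 4.743
R0 > 1, so the population is growing.

growing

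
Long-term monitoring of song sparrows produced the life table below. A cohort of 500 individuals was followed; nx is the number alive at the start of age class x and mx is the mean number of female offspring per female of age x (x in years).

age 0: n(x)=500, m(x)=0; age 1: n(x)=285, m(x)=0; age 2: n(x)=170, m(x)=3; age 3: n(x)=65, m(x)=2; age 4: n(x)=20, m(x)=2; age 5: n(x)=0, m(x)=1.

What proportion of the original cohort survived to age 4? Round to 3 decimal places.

0.040

l_4 = n_4/n_0 = 20/500 = 0.04 → 0.040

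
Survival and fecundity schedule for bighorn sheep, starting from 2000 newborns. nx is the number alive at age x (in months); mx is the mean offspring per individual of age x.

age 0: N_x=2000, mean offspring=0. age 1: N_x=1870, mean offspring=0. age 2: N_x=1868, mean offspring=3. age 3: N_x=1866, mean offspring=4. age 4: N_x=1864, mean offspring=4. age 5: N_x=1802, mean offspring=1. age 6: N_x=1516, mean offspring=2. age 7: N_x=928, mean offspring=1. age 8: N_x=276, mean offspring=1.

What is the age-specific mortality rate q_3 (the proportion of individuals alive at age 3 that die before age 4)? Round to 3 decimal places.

lx = nx/n0 = nx/2000: 1, 0.935, 0.934, 0.933, 0.932, 0.901, 0.758, 0.464, 0.138
q_3 = (l_3 − l_4) / l_3 = (0.933 − 0.932) / 0.933
     = 0.001 / 0.933 = 0.001072… → 0.001

0.001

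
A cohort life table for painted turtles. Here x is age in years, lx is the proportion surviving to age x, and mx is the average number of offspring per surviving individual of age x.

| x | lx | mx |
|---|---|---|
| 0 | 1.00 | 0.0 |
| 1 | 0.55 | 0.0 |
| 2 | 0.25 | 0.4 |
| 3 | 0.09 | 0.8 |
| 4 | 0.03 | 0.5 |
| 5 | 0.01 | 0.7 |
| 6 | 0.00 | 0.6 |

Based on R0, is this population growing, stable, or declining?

R0 = Σ lx·mx = 0 + 0 + 0.1 + 0.072 + 0.015 + 0.007 + 0 = 0.194
R0 < 1, so the population is declining.

declining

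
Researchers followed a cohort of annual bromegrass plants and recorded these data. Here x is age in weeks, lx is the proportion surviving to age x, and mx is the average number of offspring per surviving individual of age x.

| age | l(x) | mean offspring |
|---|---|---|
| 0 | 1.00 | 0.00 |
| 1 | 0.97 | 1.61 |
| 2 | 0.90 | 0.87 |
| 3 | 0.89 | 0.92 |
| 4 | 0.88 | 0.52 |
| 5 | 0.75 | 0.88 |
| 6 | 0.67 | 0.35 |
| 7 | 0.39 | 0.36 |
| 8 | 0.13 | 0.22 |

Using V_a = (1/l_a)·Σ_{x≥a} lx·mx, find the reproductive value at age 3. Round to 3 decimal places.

2.629

lx·mx for x ≥ 3: 0.8188, 0.4576, 0.66, 0.2345, 0.1404, 0.0286 → sum = 2.3399
V_3 = 2.3399 / l_3 = 2.3399 / 0.89 = 2.629101… → 2.629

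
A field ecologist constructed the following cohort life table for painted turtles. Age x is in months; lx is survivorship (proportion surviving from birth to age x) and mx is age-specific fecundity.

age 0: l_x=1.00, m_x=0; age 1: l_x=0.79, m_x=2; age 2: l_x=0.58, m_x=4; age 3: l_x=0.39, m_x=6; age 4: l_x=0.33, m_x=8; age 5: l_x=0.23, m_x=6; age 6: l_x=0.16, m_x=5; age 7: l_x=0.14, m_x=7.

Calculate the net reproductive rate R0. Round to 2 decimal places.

12.04

lx·mx by age: 0, 1.58, 2.32, 2.34, 2.64, 1.38, 0.8, 0.98
R0 = Σ lx·mx = 12.04 → 12.04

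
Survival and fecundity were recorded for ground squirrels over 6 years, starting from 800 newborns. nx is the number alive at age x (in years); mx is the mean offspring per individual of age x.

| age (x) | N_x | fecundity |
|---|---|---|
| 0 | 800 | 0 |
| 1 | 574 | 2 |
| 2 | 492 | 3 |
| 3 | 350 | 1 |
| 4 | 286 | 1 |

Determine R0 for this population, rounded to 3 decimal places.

lx = nx/n0 = nx/800: 1, 0.7175, 0.615, 0.4375, 0.3575
lx·mx by age: 0, 1.435, 1.845, 0.4375, 0.3575
R0 = Σ lx·mx = 4.075 → 4.075

4.075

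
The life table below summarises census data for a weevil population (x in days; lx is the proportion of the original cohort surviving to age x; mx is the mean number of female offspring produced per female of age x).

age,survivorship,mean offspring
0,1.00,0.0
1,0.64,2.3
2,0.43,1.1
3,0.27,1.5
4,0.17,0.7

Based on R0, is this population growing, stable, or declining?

growing

R0 = Σ lx·mx = 0 + 1.472 + 0.473 + 0.405 + 0.119 = 2.469
R0 > 1, so the population is growing.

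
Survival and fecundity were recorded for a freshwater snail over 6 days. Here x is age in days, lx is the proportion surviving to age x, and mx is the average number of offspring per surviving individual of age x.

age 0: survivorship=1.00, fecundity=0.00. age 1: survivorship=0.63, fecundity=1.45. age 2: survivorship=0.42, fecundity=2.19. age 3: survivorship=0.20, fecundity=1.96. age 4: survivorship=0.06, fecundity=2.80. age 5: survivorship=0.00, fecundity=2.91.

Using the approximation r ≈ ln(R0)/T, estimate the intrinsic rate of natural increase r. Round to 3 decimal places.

0.454

R0 = Σ lx·mx = 0 + 0.9135 + 0.9198 + 0.392 + 0.168 + 0 = 2.3933
Σ x·lx·mx = 4.6011; T = 4.6011/2.3933 = 1.92249…
r ≈ ln(R0)/T = ln(2.3933)/1.92249… = 0.45393… → 0.454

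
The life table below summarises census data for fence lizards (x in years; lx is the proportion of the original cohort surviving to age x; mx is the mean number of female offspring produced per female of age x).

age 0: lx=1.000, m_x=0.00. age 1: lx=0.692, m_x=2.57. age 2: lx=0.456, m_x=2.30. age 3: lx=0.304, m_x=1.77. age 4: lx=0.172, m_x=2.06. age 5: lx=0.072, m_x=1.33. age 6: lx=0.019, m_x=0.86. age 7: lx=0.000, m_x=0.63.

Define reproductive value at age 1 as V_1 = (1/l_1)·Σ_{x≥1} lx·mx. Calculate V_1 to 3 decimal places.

5.537

lx·mx for x ≥ 1: 1.77844, 1.0488, 0.53808, 0.35432, 0.09576, 0.01634, 0 → sum = 3.83174
V_1 = 3.83174 / l_1 = 3.83174 / 0.692 = 5.537197… → 5.537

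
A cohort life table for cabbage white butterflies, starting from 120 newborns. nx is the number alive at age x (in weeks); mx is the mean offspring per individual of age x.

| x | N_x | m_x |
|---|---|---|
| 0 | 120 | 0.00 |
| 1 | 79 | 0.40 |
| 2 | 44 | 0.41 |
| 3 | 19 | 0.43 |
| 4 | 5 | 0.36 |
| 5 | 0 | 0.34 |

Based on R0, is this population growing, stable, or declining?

declining

lx = nx/n0 = nx/120: 1, 0.65833…, 0.36667…, 0.15833…, 0.04167…, 0
R0 = Σ lx·mx = 0 + 0.263333… + 0.150333… + 0.068083… + 0.015… + 0 = 0.49675…
R0 < 1, so the population is declining.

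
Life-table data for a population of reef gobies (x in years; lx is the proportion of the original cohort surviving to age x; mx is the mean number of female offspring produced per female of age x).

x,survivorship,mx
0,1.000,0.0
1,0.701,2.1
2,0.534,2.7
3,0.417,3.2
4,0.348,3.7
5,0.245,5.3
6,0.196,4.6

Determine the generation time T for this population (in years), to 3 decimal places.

lx·mx: 0, 1.4721, 1.4418, 1.3344, 1.2876, 1.2985, 0.9016 → R0 = 7.736
x·lx·mx: 0, 1.4721, 2.8836, 4.0032, 5.1504, 6.4925, 5.4096 → Σ = 25.4114
T = 25.4114 / 7.736 = 3.284824… → 3.285

3.285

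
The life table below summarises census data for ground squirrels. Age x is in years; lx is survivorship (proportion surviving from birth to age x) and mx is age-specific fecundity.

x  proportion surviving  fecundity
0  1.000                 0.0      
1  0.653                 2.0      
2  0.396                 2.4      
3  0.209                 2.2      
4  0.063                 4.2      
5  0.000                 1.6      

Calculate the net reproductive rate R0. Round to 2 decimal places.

2.98

lx·mx by age: 0, 1.306, 0.9504, 0.4598, 0.2646, 0
R0 = Σ lx·mx = 2.9808 → 2.98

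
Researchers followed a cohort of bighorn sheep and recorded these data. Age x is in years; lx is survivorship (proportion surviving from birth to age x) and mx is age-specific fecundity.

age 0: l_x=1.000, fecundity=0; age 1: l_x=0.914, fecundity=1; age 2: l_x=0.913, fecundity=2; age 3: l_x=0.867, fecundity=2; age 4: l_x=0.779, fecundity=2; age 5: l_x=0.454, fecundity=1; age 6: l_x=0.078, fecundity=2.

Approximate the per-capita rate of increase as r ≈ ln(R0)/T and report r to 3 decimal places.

R0 = Σ lx·mx = 0 + 0.914 + 1.826 + 1.734 + 1.558 + 0.454 + 0.156 = 6.642
Σ x·lx·mx = 19.206; T = 19.206/6.642 = 2.8916…
r ≈ ln(R0)/T = ln(6.642)/2.8916… = 0.6548… → 0.655

0.655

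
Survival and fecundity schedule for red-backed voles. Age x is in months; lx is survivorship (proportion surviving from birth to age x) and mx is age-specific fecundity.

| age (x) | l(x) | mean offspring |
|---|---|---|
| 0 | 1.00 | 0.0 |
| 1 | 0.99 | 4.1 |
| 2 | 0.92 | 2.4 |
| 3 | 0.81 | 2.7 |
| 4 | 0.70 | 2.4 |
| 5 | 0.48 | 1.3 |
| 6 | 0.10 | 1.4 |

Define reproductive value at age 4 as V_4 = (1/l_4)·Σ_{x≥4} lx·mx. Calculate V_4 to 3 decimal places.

3.491

lx·mx for x ≥ 4: 1.68, 0.624, 0.14 → sum = 2.444
V_4 = 2.444 / l_4 = 2.444 / 0.7 = 3.491429… → 3.491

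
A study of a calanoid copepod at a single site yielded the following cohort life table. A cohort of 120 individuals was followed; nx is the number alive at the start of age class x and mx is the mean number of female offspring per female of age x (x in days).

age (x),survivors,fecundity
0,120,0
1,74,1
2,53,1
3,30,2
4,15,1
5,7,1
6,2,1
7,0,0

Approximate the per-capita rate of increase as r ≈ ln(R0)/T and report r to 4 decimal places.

lx = nx/n0 = nx/120: 1, 0.61667…, 0.44167…, 0.25, 0.125, 0.05833…, 0.01667…, 0
R0 = Σ lx·mx = 0 + 0.61667… + 0.44167… + 0.5 + 0.125 + 0.05833… + 0.01667… + 0 = 1.758333…
Σ x·lx·mx = 3.891667…; T = 3.891667…/1.758333… = 2.21327…
r ≈ ln(R0)/T = ln(1.758333…)/2.21327… = 0.254992… → 0.2550

0.2550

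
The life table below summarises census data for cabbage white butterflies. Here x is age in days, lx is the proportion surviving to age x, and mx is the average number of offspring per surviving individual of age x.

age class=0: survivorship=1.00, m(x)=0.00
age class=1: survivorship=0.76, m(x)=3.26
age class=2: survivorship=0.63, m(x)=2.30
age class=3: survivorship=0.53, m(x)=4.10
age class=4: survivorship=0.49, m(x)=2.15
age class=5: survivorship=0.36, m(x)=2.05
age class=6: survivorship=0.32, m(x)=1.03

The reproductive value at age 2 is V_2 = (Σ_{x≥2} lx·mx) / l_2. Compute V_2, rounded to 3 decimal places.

9.116

lx·mx for x ≥ 2: 1.449, 2.173, 1.0535, 0.738, 0.3296 → sum = 5.7431
V_2 = 5.7431 / l_2 = 5.7431 / 0.63 = 9.116032… → 9.116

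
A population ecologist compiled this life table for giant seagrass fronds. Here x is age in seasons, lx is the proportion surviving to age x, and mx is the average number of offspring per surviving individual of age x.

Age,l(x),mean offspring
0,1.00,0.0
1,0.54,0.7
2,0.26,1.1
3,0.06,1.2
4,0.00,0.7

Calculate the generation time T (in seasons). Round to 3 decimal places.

1.584

lx·mx: 0, 0.378, 0.286, 0.072, 0 → R0 = 0.736
x·lx·mx: 0, 0.378, 0.572, 0.216, 0 → Σ = 1.166
T = 1.166 / 0.736 = 1.584239… → 1.584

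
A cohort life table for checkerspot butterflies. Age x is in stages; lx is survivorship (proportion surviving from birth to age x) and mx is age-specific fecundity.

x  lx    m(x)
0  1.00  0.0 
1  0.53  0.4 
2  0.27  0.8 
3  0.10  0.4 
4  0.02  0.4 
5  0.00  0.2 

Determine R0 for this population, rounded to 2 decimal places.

lx·mx by age: 0, 0.212, 0.216, 0.04, 0.008, 0
R0 = Σ lx·mx = 0.476 → 0.48

0.48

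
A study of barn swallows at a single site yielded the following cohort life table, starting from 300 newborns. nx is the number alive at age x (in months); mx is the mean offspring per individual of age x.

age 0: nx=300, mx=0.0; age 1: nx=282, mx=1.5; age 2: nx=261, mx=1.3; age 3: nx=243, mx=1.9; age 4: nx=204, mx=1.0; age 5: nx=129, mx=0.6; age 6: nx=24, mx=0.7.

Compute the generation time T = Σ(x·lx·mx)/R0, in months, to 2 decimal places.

lx = nx/n0 = nx/300: 1, 0.94, 0.87, 0.81, 0.68, 0.43, 0.08
lx·mx: 0, 1.41, 1.131, 1.539, 0.68, 0.258, 0.056 → R0 = 5.074
x·lx·mx: 0, 1.41, 2.262, 4.617, 2.72, 1.29, 0.336 → Σ = 12.635
T = 12.635 / 5.074 = 2.490146… → 2.49

2.49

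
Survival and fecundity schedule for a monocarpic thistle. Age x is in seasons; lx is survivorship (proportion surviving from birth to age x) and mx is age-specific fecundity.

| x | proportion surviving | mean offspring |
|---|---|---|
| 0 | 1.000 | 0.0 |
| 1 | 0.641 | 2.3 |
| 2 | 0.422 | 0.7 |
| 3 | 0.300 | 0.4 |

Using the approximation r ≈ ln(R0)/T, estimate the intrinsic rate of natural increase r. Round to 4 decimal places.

R0 = Σ lx·mx = 0 + 1.4743 + 0.2954 + 0.12 = 1.8897
Σ x·lx·mx = 2.4251; T = 2.4251/1.8897 = 1.28333…
r ≈ ln(R0)/T = ln(1.8897)/1.28333… = 0.495913… → 0.4959

0.4959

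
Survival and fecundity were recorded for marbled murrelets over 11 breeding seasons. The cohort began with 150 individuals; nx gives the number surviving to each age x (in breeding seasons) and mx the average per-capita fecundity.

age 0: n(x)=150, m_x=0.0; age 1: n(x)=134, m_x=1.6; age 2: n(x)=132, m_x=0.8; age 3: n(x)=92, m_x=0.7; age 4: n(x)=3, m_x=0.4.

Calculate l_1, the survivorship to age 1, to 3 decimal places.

0.893

l_1 = n_1/n_0 = 134/150 = 0.893333… → 0.893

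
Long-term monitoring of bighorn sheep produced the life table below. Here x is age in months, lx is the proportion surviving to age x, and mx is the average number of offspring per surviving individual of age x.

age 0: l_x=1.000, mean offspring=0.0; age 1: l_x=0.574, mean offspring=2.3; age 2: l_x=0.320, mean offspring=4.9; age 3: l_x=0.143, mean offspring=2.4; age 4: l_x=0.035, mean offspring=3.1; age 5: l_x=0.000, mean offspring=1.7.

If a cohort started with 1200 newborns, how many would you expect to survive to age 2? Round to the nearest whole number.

Expected survivors = N0 · l_2 = 1200 × 0.320 = 384 → 384

384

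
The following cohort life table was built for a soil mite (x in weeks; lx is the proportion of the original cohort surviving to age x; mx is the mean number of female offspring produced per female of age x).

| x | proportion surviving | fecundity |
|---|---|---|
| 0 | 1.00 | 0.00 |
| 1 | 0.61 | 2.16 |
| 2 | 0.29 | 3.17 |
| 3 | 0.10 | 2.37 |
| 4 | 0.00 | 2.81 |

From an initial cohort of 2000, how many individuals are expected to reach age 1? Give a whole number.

Expected survivors = N0 · l_1 = 2000 × 0.61 = 1220 → 1220

1220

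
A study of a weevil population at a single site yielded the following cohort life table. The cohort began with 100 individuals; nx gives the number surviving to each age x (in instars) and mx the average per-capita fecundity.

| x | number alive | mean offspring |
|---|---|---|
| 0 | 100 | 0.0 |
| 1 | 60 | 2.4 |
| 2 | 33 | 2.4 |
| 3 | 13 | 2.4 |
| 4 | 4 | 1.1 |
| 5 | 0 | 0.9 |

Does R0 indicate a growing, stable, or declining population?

lx = nx/n0 = nx/100: 1, 0.6, 0.33, 0.13, 0.04, 0
R0 = Σ lx·mx = 0 + 1.44 + 0.792 + 0.312 + 0.044 + 0 = 2.588
R0 > 1, so the population is growing.

growing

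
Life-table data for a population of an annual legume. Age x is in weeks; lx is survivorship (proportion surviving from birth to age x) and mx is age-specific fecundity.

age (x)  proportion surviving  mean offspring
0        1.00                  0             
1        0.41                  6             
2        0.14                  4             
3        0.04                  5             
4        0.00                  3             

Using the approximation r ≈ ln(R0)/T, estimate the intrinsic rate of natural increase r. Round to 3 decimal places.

R0 = Σ lx·mx = 0 + 2.46 + 0.56 + 0.2 + 0 = 3.22
Σ x·lx·mx = 4.18; T = 4.18/3.22 = 1.29814…
r ≈ ln(R0)/T = ln(3.22)/1.29814… = 0.90082… → 0.901

0.901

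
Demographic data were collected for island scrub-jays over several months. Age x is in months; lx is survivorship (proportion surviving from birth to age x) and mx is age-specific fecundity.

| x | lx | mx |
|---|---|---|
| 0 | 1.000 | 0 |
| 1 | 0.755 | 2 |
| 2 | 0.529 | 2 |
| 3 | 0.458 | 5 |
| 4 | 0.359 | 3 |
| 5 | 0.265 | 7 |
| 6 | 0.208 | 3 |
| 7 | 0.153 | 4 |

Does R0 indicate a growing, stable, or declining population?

R0 = Σ lx·mx = 0 + 1.51 + 1.058 + 2.29 + 1.077 + 1.855 + 0.624 + 0.612 = 9.026
R0 > 1, so the population is growing.

growing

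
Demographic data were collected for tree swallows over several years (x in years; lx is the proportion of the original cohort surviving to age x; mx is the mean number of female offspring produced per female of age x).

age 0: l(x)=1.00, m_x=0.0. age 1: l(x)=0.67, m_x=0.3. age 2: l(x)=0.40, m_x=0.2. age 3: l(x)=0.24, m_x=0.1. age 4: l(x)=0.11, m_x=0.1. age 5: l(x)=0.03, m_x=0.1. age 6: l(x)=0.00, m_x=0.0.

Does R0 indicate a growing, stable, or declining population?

R0 = Σ lx·mx = 0 + 0.201 + 0.08 + 0.024 + 0.011 + 0.003 + 0 = 0.319
R0 < 1, so the population is declining.

declining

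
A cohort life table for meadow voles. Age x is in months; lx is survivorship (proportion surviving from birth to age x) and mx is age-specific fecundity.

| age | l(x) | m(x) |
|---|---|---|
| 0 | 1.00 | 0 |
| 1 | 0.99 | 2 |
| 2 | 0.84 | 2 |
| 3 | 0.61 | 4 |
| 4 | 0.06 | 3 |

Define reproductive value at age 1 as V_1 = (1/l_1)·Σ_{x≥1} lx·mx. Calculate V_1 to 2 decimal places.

6.34

lx·mx for x ≥ 1: 1.98, 1.68, 2.44, 0.18 → sum = 6.28
V_1 = 6.28 / l_1 = 6.28 / 0.99 = 6.343434… → 6.34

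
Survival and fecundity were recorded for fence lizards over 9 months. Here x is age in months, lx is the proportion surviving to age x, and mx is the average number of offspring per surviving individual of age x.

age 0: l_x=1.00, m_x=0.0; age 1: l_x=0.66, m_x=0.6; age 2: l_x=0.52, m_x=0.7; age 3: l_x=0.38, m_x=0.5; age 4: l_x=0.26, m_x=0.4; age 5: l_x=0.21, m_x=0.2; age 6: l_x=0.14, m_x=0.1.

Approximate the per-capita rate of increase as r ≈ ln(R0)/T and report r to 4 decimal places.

R0 = Σ lx·mx = 0 + 0.396 + 0.364 + 0.19 + 0.104 + 0.042 + 0.014 = 1.11
Σ x·lx·mx = 2.404; T = 2.404/1.11 = 2.16577…
r ≈ ln(R0)/T = ln(1.11)/2.16577… = 0.048186… → 0.0482

0.0482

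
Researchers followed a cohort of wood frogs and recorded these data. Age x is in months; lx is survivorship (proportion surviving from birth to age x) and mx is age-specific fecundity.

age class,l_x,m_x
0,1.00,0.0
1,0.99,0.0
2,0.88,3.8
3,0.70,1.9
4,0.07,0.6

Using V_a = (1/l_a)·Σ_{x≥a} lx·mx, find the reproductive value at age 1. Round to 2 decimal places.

4.76

lx·mx for x ≥ 1: 0, 3.344, 1.33, 0.042 → sum = 4.716
V_1 = 4.716 / l_1 = 4.716 / 0.99 = 4.763636… → 4.76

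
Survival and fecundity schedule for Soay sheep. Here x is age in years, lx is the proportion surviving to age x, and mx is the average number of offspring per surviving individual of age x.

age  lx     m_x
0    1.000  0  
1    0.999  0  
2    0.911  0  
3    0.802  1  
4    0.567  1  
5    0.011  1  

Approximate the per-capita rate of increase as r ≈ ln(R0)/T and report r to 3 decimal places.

R0 = Σ lx·mx = 0 + 0 + 0 + 0.802 + 0.567 + 0.011 = 1.38
Σ x·lx·mx = 4.729; T = 4.729/1.38 = 3.42681…
r ≈ ln(R0)/T = ln(1.38)/3.42681… = 0.09399… → 0.094

0.094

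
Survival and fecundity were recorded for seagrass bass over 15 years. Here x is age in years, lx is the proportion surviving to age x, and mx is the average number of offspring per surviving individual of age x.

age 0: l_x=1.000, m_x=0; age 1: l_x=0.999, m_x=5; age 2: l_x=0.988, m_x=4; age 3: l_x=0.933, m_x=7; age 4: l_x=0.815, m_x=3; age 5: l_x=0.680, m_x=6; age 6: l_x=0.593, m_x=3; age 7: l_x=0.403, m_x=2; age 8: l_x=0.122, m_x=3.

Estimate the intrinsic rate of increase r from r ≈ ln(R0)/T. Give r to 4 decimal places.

0.9800

R0 = Σ lx·mx = 0 + 4.995 + 3.952 + 6.531 + 2.445 + 4.08 + 1.779 + 0.806 + 0.366 = 24.954
Σ x·lx·mx = 81.916; T = 81.916/24.954 = 3.28268…
r ≈ ln(R0)/T = ln(24.954)/3.28268… = 0.980002… → 0.9800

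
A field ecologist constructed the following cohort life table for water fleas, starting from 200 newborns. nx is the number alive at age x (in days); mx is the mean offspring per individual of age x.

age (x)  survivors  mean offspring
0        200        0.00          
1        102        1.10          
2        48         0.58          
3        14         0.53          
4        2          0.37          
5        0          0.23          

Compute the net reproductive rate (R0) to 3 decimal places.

lx = nx/n0 = nx/200: 1, 0.51, 0.24, 0.07, 0.01, 0
lx·mx by age: 0, 0.561, 0.1392, 0.0371, 0.0037, 0
R0 = Σ lx·mx = 0.741 → 0.741

0.741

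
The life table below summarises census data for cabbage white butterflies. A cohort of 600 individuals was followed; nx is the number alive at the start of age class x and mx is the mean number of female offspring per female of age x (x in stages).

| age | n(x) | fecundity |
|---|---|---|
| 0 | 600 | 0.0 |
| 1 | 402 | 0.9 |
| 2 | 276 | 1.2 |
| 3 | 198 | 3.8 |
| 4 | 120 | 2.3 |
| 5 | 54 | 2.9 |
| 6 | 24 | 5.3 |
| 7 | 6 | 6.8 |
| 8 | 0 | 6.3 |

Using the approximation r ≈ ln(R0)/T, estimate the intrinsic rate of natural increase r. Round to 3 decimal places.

lx = nx/n0 = nx/600: 1, 0.67, 0.46, 0.33, 0.2, 0.09, 0.04, 0.01, 0
R0 = Σ lx·mx = 0 + 0.603 + 0.552 + 1.254 + 0.46 + 0.261 + 0.212 + 0.068 + 0 = 3.41
Σ x·lx·mx = 10.362; T = 10.362/3.41 = 3.03871…
r ≈ ln(R0)/T = ln(3.41)/3.03871… = 0.4037… → 0.404

0.404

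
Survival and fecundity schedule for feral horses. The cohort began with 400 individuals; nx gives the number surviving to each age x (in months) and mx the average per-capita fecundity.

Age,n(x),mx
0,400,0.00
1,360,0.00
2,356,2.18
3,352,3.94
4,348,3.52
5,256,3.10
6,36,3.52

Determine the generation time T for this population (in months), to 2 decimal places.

3.56

lx = nx/n0 = nx/400: 1, 0.9, 0.89, 0.88, 0.87, 0.64, 0.09
lx·mx: 0, 0, 1.9402, 3.4672, 3.0624, 1.984, 0.3168 → R0 = 10.7706
x·lx·mx: 0, 0, 3.8804, 10.4016, 12.2496, 9.92, 1.9008 → Σ = 38.3524
T = 38.3524 / 10.7706 = 3.560842… → 3.56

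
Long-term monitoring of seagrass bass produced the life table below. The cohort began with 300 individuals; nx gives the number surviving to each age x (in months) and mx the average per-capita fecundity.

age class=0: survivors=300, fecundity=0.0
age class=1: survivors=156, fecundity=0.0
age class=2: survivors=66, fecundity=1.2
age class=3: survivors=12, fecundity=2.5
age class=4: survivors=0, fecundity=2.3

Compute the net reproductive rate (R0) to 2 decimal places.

lx = nx/n0 = nx/300: 1, 0.52, 0.22, 0.04, 0
lx·mx by age: 0, 0, 0.264, 0.1, 0
R0 = Σ lx·mx = 0.364 → 0.36

0.36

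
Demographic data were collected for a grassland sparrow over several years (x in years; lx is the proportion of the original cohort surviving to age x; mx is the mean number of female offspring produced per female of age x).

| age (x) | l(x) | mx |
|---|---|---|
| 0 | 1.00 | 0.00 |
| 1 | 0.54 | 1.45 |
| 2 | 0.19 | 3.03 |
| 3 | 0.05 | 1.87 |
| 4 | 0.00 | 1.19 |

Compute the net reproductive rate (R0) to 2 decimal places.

lx·mx by age: 0, 0.783, 0.5757, 0.0935, 0
R0 = Σ lx·mx = 1.4522 → 1.45

1.45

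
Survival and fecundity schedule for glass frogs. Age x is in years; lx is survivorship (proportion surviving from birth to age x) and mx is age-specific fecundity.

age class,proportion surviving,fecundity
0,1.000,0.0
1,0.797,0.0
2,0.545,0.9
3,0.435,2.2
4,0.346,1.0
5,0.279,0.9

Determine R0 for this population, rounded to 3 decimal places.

2.045

lx·mx by age: 0, 0, 0.4905, 0.957, 0.346, 0.2511
R0 = Σ lx·mx = 2.0446 → 2.045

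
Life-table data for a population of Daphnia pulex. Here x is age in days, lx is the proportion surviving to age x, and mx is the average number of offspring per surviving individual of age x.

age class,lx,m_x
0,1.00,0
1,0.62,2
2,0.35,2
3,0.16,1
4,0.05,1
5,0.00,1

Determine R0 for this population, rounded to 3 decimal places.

2.150

lx·mx by age: 0, 1.24, 0.7, 0.16, 0.05, 0
R0 = Σ lx·mx = 2.15 → 2.150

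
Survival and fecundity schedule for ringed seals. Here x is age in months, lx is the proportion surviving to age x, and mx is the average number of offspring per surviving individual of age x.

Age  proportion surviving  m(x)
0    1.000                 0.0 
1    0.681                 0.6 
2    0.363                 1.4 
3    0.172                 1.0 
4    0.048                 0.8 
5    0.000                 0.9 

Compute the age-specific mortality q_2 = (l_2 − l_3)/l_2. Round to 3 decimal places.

0.526

q_2 = (l_2 − l_3) / l_2 = (0.363 − 0.172) / 0.363
     = 0.191 / 0.363 = 0.526171… → 0.526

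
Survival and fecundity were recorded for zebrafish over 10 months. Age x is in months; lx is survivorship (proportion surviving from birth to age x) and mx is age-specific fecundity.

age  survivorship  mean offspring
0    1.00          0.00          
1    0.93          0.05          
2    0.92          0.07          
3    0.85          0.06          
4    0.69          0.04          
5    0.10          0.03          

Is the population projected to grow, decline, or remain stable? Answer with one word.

R0 = Σ lx·mx = 0 + 0.0465 + 0.0644 + 0.051 + 0.0276 + 0.003 = 0.1925
R0 < 1, so the population is declining.

declining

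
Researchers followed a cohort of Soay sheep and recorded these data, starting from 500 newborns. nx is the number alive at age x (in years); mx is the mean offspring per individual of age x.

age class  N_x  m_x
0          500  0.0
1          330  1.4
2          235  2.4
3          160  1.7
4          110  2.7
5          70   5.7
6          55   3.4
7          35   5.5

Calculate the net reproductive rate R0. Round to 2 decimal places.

lx = nx/n0 = nx/500: 1, 0.66, 0.47, 0.32, 0.22, 0.14, 0.11, 0.07
lx·mx by age: 0, 0.924, 1.128, 0.544, 0.594, 0.798, 0.374, 0.385
R0 = Σ lx·mx = 4.747 → 4.75

4.75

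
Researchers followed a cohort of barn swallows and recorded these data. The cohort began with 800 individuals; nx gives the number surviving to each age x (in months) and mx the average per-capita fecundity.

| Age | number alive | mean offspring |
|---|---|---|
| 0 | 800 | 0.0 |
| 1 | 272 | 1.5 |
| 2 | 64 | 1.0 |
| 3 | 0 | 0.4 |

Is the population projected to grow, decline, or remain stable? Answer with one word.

lx = nx/n0 = nx/800: 1, 0.34, 0.08, 0
R0 = Σ lx·mx = 0 + 0.51 + 0.08 + 0 = 0.59
R0 < 1, so the population is declining.

declining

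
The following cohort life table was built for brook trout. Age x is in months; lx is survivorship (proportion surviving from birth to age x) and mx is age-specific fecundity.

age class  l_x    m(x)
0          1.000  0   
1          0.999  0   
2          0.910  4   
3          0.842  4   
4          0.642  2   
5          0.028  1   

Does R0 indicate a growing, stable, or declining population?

R0 = Σ lx·mx = 0 + 0 + 3.64 + 3.368 + 1.284 + 0.028 = 8.32
R0 > 1, so the population is growing.

growing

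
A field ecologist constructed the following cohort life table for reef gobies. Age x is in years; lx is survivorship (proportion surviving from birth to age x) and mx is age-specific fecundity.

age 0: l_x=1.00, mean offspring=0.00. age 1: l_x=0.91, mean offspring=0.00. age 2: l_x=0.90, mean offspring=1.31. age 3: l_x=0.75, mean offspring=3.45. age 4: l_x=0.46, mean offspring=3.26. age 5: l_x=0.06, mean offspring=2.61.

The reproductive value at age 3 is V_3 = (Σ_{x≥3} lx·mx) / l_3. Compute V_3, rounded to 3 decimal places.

lx·mx for x ≥ 3: 2.5875, 1.4996, 0.1566 → sum = 4.2437
V_3 = 4.2437 / l_3 = 4.2437 / 0.75 = 5.658267… → 5.658

5.658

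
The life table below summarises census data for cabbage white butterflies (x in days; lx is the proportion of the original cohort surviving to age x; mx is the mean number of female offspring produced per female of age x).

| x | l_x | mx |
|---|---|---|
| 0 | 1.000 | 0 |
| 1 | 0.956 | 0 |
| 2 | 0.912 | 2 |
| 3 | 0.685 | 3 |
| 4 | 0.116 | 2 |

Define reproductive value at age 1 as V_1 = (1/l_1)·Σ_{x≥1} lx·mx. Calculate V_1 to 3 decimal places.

4.300

lx·mx for x ≥ 1: 0, 1.824, 2.055, 0.232 → sum = 4.111
V_1 = 4.111 / l_1 = 4.111 / 0.956 = 4.300209… → 4.300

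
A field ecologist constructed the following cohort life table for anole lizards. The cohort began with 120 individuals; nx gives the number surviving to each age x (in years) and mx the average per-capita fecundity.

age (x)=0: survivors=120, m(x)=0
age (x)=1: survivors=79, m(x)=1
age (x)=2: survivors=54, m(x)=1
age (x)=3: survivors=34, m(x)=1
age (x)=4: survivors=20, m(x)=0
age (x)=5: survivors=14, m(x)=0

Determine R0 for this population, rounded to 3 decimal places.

1.392

lx = nx/n0 = nx/120: 1, 0.65833…, 0.45, 0.28333…, 0.16667…, 0.11667…
lx·mx by age: 0, 0.658333…, 0.45, 0.283333…, 0, 0
R0 = Σ lx·mx = 1.391667… → 1.392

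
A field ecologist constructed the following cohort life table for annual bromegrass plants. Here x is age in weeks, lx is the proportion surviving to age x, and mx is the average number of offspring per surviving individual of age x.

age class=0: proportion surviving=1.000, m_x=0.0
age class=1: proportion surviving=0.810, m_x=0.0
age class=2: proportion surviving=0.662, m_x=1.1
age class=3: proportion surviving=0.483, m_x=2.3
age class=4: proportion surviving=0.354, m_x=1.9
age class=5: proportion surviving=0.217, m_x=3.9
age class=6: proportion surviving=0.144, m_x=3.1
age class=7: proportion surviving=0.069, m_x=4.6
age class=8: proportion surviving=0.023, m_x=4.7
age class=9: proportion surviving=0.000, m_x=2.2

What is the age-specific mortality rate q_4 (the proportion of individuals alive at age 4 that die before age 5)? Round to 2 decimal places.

0.39

q_4 = (l_4 − l_5) / l_4 = (0.354 − 0.217) / 0.354
     = 0.137 / 0.354 = 0.387006… → 0.39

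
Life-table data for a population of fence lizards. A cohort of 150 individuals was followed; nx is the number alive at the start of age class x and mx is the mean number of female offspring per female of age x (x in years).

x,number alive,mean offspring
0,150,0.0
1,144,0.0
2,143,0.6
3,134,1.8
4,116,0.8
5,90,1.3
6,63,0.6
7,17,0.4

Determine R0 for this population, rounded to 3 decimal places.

3.876

lx = nx/n0 = nx/150: 1, 0.96, 0.95333…, 0.89333…, 0.77333…, 0.6, 0.42, 0.11333…
lx·mx by age: 0, 0, 0.572…, 1.608…, 0.618667…, 0.78, 0.252, 0.045333…
R0 = Σ lx·mx = 3.876… → 3.876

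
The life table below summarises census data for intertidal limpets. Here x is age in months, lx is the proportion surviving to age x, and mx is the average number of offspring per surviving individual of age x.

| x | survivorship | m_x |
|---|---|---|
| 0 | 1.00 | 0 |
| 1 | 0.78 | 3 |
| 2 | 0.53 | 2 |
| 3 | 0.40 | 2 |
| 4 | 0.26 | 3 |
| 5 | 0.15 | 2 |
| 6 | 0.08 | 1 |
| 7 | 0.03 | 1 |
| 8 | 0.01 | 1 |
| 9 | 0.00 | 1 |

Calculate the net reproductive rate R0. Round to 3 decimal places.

5.400

lx·mx by age: 0, 2.34, 1.06, 0.8, 0.78, 0.3, 0.08, 0.03, 0.01, 0
R0 = Σ lx·mx = 5.4 → 5.400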